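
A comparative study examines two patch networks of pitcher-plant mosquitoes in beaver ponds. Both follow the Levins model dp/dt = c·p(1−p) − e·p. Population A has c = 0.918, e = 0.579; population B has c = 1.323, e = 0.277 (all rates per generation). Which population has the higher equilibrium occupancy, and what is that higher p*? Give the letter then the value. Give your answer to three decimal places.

A: p*_A = 1 − 0.579/0.918 = 0.3693.
B: p*_B = 1 − 0.277/1.323 = 0.7906.
B is higher at 0.7906.

B, 0.791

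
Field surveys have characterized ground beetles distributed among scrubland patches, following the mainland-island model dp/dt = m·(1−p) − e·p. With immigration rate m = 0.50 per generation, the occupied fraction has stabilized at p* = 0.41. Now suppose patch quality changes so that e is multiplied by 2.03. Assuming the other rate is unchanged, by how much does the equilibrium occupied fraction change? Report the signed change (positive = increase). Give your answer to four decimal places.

-0.1550

Balance m(1−p*) = e·p* gives e = m(1−p*)/p* = 0.50×0.59000/0.41000 = 0.71951.
New p* = m/(m+e) = 0.50000/(0.50000+1.46061) = 0.25502.
Δp* = 0.25502 − 0.41000 = -0.15498.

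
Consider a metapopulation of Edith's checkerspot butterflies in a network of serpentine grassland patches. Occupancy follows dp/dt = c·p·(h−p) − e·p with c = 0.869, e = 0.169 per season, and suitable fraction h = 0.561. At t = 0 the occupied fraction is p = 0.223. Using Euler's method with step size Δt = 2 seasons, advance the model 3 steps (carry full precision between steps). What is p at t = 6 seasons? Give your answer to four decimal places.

Update rule: p ← p + [c·p·(h−p) − e·p]·Δt with Δt = 2.
t = 2: p = 0.22300 + (+0.05563) = 0.27863
t = 4: p = 0.27863 + (+0.04256) = 0.32119
t = 6: p = 0.32119 + (+0.02531) = 0.34650

0.3465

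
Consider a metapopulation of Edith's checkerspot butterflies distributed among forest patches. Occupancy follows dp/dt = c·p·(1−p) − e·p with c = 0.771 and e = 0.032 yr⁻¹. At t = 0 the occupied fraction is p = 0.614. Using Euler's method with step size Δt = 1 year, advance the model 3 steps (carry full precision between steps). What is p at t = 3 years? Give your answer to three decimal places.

Update rule: p ← p + [c·p·(1−p) − e·p]·Δt with Δt = 1.
  1  |  dp/dt·Δt = +0.163082  |  p_1 = 0.777082
  2  |  dp/dt·Δt = +0.108690  |  p_2 = 0.885772
  3  |  dp/dt·Δt = +0.049665  |  p_3 = 0.935437

0.935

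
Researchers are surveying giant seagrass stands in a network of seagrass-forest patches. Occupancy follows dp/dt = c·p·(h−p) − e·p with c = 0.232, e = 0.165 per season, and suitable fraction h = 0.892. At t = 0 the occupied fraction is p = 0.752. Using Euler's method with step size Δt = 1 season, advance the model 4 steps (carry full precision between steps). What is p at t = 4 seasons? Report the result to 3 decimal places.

0.485

Update rule: p ← p + [c·p·(h−p) − e·p]·Δt with Δt = 1.
step 1: Δp = -0.09966, p = 0.65234
step 2: Δp = -0.07137, p = 0.58098
step 3: Δp = -0.05394, p = 0.52704
step 4: Δp = -0.04234, p = 0.48470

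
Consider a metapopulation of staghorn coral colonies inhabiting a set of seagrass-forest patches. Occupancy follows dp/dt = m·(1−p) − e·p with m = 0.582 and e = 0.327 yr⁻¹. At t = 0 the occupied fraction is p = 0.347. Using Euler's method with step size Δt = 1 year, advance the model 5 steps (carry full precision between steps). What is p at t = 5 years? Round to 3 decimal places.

Update rule: p ← p + [m·(1−p) − e·p]·Δt with Δt = 1.
step 1: Δp = +0.26658, p = 0.61358
step 2: Δp = +0.02426, p = 0.63784
step 3: Δp = +0.00221, p = 0.64004
step 4: Δp = +0.00020, p = 0.64024
step 5: Δp = +0.00002, p = 0.64026

0.640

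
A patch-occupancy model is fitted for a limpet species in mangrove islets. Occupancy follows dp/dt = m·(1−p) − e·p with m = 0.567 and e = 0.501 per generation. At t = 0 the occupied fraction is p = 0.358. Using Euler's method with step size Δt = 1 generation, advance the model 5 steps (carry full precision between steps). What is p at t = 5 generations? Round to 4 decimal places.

0.5309

Update rule: p ← p + [m·(1−p) − e·p]·Δt with Δt = 1.
t = 1: p = 0.35800 + (+0.18466) = 0.54266
t = 2: p = 0.54266 + (-0.01256) = 0.53010
t = 3: p = 0.53010 + (+0.00085) = 0.53095
t = 4: p = 0.53095 + (-0.00006) = 0.53090
t = 5: p = 0.53090 + (+0.00000) = 0.53090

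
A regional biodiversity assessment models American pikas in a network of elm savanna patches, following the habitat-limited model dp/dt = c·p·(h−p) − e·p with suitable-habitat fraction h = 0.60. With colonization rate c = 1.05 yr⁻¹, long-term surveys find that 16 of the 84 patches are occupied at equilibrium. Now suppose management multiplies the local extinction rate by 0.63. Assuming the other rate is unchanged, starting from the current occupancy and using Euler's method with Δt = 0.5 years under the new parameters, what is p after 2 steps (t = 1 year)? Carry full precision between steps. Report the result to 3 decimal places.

Observed p* = 16/84 = 0.19048.
Balance c(h−p*) = e gives e = 1.05×(0.6 − 0.19048) = 0.43000.
Starting from p₀ = 0.19048; update p ← p + (dp/dt)·Δt with the new parameters.
t = 0.5: p = 0.19048 + (+0.01515) = 0.20563
t = 1: p = 0.20563 + (+0.01472) = 0.22035

0.220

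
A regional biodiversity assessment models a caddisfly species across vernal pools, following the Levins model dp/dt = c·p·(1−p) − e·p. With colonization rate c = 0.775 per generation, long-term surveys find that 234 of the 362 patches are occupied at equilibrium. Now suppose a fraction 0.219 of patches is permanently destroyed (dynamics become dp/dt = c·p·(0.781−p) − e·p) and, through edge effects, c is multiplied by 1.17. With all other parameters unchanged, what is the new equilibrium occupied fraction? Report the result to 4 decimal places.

Observed p* = 234/362 = 0.64641.
Balance c(1−p*) = e gives e = 0.775×(1 − 0.64641) = 0.27403.
New p* = 0.781 − e/c = 0.781 − 0.27403/0.90675 = 0.47879.

0.4788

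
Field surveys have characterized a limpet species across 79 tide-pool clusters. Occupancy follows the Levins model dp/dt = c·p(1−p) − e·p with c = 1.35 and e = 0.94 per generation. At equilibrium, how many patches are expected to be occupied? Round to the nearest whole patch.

24

p* = 1 − e/c = 1 − 0.94/1.35 = 0.3037.
Expected occupied patches = N × p* = 79 × 0.3037 = 23.99 ≈ 24.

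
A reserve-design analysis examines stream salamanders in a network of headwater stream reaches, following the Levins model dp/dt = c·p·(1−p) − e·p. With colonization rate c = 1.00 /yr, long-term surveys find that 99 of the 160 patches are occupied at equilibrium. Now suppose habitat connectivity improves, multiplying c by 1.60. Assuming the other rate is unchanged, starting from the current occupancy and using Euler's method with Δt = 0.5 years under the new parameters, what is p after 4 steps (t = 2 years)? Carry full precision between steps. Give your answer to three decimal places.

Observed p* = 99/160 = 0.61875.
Balance c(1−p*) = e gives e = 1.00×(1 − 0.61875) = 0.38125.
Starting from p₀ = 0.61875; update p ← p + (dp/dt)·Δt with the new parameters.
t = 0.5: p = 0.61875 + (+0.07077) = 0.68952
t = 1: p = 0.68952 + (+0.03983) = 0.72935
t = 1.5: p = 0.72935 + (+0.01889) = 0.74823
t = 2: p = 0.74823 + (+0.00807) = 0.75631

0.756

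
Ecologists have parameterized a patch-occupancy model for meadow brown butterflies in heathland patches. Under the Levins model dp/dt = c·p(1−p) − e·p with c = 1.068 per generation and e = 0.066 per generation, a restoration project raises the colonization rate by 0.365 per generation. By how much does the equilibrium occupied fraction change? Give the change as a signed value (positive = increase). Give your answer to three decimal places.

0.016

Before: p* = 1 − 0.066/1.068 = 0.9382.
After the change, c = 1.433, e = 0.066, so p* = 1 − 0.066/1.433 = 0.9539.
Δp* = 0.9539 − 0.9382 = +0.0157.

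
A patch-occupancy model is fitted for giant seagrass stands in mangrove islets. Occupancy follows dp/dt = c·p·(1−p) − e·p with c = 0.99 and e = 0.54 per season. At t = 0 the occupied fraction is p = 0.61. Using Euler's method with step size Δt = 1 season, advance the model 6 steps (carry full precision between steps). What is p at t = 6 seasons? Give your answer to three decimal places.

Update rule: p ← p + [c·p·(1−p) − e·p]·Δt with Δt = 1.
step 1: Δp = -0.09388, p = 0.51612
step 2: Δp = -0.03146, p = 0.48466
step 3: Δp = -0.01445, p = 0.47021
step 4: Δp = -0.00729, p = 0.46292
step 5: Δp = -0.00384, p = 0.45908
step 6: Δp = -0.00206, p = 0.45702

0.457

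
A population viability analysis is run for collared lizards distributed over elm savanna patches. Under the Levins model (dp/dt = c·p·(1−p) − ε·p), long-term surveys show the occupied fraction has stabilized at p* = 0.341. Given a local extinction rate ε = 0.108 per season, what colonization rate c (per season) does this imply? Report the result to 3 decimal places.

0.164

At equilibrium c(1−p*) = ε, so c = ε/(1−p*).
c = 0.108/(1 − 0.341) = 0.108/0.6590 = 0.1639.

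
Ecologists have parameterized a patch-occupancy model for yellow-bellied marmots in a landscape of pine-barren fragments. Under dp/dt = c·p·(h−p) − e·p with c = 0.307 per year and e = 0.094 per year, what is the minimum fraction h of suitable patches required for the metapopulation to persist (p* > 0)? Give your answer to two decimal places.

0.31

p* = h − e/c is positive only when h > e/c.
h_min = e/c = 0.094/0.307 = 0.3062.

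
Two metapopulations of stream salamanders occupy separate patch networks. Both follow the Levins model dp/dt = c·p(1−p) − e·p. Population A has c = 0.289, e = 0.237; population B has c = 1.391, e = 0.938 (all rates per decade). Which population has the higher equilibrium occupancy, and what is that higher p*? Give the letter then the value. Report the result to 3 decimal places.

A: p*_A = 1 − 0.237/0.289 = 0.1799.
B: p*_B = 1 − 0.938/1.391 = 0.3257.
B is higher at 0.3257.

B, 0.326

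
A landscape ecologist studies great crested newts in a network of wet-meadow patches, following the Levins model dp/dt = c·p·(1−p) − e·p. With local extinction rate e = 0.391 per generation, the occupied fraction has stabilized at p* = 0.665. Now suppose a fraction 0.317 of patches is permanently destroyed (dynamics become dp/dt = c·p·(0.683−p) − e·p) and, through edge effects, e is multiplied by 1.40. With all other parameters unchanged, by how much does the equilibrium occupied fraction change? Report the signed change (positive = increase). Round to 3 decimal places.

Balance c(1−p*) = e gives c = e/(1 − 0.66500) = 0.391/0.33500 = 1.16716.
New p* = 0.683 − e/c = 0.683 − 0.54740/1.16716 = 0.21400.
Δp* = 0.21400 − 0.66500 = -0.45100.

-0.451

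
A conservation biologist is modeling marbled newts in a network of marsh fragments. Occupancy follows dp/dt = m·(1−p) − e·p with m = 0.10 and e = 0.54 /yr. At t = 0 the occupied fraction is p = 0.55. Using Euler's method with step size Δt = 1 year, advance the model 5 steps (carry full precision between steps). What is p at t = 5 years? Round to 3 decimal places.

0.159

Update rule: p ← p + [m·(1−p) − e·p]·Δt with Δt = 1.
  1  |  dp/dt·Δt = -0.252000  |  p_1 = 0.298000
  2  |  dp/dt·Δt = -0.090720  |  p_2 = 0.207280
  3  |  dp/dt·Δt = -0.032659  |  p_3 = 0.174621
  4  |  dp/dt·Δt = -0.011757  |  p_4 = 0.162863
  5  |  dp/dt·Δt = -0.004233  |  p_5 = 0.158631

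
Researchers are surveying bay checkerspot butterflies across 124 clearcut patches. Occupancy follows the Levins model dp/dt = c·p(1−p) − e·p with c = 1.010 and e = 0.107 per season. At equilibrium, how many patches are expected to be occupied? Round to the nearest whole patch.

p* = 1 − e/c = 1 − 0.107/1.010 = 0.8941.
Expected occupied patches = N × p* = 124 × 0.8941 = 110.86 ≈ 111.

111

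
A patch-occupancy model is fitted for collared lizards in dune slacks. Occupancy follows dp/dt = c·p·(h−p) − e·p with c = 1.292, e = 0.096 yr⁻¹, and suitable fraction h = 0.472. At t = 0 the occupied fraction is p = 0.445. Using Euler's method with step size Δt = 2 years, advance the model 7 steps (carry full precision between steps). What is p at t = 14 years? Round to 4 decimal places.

0.3977

Update rule: p ← p + [c·p·(h−p) − e·p]·Δt with Δt = 2.
t = 2: p = 0.44500 + (-0.05439) = 0.39061
t = 4: p = 0.39061 + (+0.00716) = 0.39776
t = 6: p = 0.39776 + (-0.00007) = 0.39769
t = 8: p = 0.39769 + (+0.00000) = 0.39770
t = 10: p = 0.39770 + (-0.00000) = 0.39770
t = 12: p = 0.39770 + (+0.00000) = 0.39770
t = 14: p = 0.39770 + (-0.00000) = 0.39770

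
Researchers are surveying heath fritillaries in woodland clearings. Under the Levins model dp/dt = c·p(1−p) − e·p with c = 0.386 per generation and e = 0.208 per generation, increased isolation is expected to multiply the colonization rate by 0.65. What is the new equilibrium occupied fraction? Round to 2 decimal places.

0.17

Before: p* = 1 − 0.208/0.386 = 0.4611.
After the change, c = 0.2509, e = 0.208, so p* = 1 − 0.208/0.2509 = 0.1710.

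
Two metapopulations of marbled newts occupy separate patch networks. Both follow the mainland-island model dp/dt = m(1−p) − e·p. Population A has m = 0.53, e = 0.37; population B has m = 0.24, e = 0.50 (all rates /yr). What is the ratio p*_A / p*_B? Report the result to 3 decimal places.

1.816

A: p*_A = m/(m+e) = 0.53/0.9000 = 0.5889.
B: p*_B = 0.24/0.7400 = 0.3243.
p*_A / p*_B = 0.5889/0.3243 = 1.8157.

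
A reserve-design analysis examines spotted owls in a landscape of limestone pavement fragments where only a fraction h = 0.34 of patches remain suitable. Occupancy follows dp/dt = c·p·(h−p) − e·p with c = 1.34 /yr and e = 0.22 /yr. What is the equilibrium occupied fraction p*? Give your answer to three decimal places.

0.176

Setting dp/dt = 0 and dividing by p* gives c·(h−p*) = e.
So p* = h − e/c = 0.34 − 0.22/1.34 = 0.34 − 0.1642 = 0.1758.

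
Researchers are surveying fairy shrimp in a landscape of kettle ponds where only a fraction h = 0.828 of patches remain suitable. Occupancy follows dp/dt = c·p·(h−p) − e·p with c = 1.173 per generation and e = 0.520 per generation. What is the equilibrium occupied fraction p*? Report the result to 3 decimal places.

0.385

Setting dp/dt = 0 and dividing by p* gives c·(h−p*) = e.
So p* = h − e/c = 0.828 − 0.520/1.173 = 0.828 − 0.4433 = 0.3847.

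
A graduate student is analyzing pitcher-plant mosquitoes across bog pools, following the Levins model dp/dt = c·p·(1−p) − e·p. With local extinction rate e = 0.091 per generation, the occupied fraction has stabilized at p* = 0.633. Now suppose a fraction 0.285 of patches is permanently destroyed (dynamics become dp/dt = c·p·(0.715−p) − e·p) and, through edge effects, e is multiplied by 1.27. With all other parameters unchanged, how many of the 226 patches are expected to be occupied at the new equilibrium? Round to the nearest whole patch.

Balance c(1−p*) = e gives c = e/(1 − 0.63300) = 0.091/0.36700 = 0.24796.
New p* = 0.715 − e/c = 0.715 − 0.11557/0.24796 = 0.24892.
Expected occupied = 226 × 0.24892 = 56.26 ≈ 56.

56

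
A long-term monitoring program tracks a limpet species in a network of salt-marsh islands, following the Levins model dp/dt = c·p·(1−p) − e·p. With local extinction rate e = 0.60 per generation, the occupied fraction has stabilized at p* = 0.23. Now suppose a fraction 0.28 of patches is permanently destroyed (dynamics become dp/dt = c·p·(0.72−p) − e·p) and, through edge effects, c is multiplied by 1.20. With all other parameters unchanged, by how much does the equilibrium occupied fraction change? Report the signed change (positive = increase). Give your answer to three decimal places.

Balance c(1−p*) = e gives c = e/(1 − 0.23000) = 0.60/0.77000 = 0.77922.
New p* = 0.72 − e/c = 0.72 − 0.60000/0.93506 = 0.07833.
Δp* = 0.07833 − 0.23000 = -0.15167.

-0.152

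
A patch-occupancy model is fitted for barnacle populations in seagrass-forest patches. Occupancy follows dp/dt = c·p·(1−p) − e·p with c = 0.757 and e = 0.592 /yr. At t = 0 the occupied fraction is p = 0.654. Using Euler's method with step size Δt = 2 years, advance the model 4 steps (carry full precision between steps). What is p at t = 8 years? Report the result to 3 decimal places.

Update rule: p ← p + [c·p·(1−p) − e·p]·Δt with Δt = 2.
t = 2: p = 0.65400 + (-0.43174) = 0.22226
t = 4: p = 0.22226 + (-0.00144) = 0.22081
t = 6: p = 0.22081 + (-0.00095) = 0.21986
t = 8: p = 0.21986 + (-0.00063) = 0.21923

0.219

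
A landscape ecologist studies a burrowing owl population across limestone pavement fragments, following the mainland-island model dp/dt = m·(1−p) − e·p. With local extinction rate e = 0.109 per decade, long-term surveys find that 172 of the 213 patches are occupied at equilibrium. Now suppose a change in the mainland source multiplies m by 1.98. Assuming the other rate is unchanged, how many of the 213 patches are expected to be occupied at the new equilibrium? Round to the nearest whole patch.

Observed p* = 172/213 = 0.80751.
Balance m(1−p*) = e·p* gives m = e·p*/(1−p*) = 0.109×0.80751/0.19249 = 0.45726.
New p* = m/(m+e) = 0.90537/(0.90537+0.10900) = 0.89254.
Expected occupied = 213 × 0.89254 = 190.11 ≈ 190.

190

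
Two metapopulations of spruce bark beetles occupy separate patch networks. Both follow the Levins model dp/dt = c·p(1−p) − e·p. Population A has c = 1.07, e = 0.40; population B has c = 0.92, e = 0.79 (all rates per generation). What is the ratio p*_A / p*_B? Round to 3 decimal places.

A: p*_A = 1 − 0.40/1.07 = 0.6262.
B: p*_B = 1 − 0.79/0.92 = 0.1413.
p*_A / p*_B = 0.6262/0.1413 = 4.4313.

4.431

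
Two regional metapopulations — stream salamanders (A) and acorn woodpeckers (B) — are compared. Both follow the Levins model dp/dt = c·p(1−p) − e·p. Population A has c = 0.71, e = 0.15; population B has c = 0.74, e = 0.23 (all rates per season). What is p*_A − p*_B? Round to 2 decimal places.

0.10

A: p*_A = 1 − 0.15/0.71 = 0.7887.
B: p*_B = 1 − 0.23/0.74 = 0.6892.
p*_A − p*_B = 0.7887 − 0.6892 = 0.0995.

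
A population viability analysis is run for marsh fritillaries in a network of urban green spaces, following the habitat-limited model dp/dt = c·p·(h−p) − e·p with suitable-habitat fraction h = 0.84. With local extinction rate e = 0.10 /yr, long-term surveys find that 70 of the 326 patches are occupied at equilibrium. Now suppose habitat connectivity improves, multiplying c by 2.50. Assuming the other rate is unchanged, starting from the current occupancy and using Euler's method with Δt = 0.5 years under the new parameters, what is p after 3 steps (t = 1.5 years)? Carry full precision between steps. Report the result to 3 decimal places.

0.264

Observed p* = 70/326 = 0.21472.
Balance c(h−p*) = e gives c = e/(0.84 − 0.21472) = 0.10/0.62528 = 0.15993.
Starting from p₀ = 0.21472; update p ← p + (dp/dt)·Δt with the new parameters.
t = 0.5: p = 0.21472 + (+0.01610) = 0.23083
t = 1: p = 0.23083 + (+0.01657) = 0.24740
t = 1.5: p = 0.24740 + (+0.01694) = 0.26434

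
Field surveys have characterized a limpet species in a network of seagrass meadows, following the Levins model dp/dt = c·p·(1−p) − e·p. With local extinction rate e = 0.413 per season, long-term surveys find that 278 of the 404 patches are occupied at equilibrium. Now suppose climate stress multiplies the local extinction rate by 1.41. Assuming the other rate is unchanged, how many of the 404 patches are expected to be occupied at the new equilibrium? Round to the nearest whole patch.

226

Observed p* = 278/404 = 0.68812.
Balance c(1−p*) = e gives c = e/(1 − 0.68812) = 0.413/0.31188 = 1.32423.
New p* = 1 − e/c = 1 − 0.58233/1.32423 = 0.56025.
Expected occupied = 404 × 0.56025 = 226.34 ≈ 226.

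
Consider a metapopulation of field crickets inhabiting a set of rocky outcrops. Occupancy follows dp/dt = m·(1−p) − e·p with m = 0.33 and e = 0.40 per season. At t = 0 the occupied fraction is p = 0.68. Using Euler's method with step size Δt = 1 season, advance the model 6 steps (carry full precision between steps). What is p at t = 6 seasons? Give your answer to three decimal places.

0.452

Update rule: p ← p + [m·(1−p) − e·p]·Δt with Δt = 1.
  1  |  dp/dt·Δt = -0.166400  |  p_1 = 0.513600
  2  |  dp/dt·Δt = -0.044928  |  p_2 = 0.468672
  3  |  dp/dt·Δt = -0.012131  |  p_3 = 0.456541
  4  |  dp/dt·Δt = -0.003275  |  p_4 = 0.453266
  5  |  dp/dt·Δt = -0.000884  |  p_5 = 0.452382
  6  |  dp/dt·Δt = -0.000239  |  p_6 = 0.452143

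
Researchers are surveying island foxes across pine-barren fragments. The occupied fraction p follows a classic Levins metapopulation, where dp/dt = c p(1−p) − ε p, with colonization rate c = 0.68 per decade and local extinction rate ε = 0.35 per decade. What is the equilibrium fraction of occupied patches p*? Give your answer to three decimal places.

0.485

At equilibrium, colonization balances extinction: c·p*·(1−p*) = ε·p*.
So p* = 1 − ε/c = 1 − 0.35/0.68 = 1 − 0.5147 = 0.4853.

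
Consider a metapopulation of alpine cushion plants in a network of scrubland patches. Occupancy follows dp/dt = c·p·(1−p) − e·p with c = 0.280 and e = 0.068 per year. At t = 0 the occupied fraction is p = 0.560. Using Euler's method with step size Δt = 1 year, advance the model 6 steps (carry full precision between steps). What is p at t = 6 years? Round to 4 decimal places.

Update rule: p ← p + [c·p·(1−p) − e·p]·Δt with Δt = 1.
  1  |  dp/dt·Δt = +0.030912  |  p_1 = 0.590912
  2  |  dp/dt·Δt = +0.027504  |  p_2 = 0.618416
  3  |  dp/dt·Δt = +0.024021  |  p_3 = 0.642437
  4  |  dp/dt·Δt = +0.020634  |  p_4 = 0.663071
  5  |  dp/dt·Δt = +0.017465  |  p_5 = 0.680536
  6  |  dp/dt·Δt = +0.014597  |  p_6 = 0.695134

0.6951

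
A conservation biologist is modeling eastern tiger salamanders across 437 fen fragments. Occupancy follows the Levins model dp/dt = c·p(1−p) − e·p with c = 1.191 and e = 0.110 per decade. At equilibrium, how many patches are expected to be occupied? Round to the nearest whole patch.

p* = 1 − e/c = 1 − 0.110/1.191 = 0.9076.
Expected occupied patches = N × p* = 437 × 0.9076 = 396.64 ≈ 397.

397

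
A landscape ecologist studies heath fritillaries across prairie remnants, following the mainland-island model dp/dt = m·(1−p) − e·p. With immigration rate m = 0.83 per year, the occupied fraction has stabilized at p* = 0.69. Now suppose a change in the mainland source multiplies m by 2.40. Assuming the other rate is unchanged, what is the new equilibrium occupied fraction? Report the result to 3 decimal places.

0.842

Balance m(1−p*) = e·p* gives e = m(1−p*)/p* = 0.83×0.31000/0.69000 = 0.37290.
New p* = m/(m+e) = 1.99200/(1.99200+0.37290) = 0.84232.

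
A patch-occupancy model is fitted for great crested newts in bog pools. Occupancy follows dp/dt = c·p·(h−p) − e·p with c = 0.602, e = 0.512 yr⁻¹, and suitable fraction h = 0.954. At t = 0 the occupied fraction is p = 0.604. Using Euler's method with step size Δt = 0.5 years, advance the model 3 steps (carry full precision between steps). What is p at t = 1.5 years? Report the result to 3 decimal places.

0.403

Update rule: p ← p + [c·p·(h−p) − e·p]·Δt with Δt = 0.5.
step 1: Δp = -0.09099, p = 0.51301
step 2: Δp = -0.06323, p = 0.44977
step 3: Δp = -0.04688, p = 0.40289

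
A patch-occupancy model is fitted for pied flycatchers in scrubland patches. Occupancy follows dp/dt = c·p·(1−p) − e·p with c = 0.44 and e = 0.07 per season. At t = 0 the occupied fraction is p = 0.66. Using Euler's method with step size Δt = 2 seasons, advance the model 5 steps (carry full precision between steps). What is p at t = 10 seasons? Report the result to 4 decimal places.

Update rule: p ← p + [c·p·(1−p) − e·p]·Δt with Δt = 2.
p: 0.66000 → 0.76507  (Δp = +0.10507)
p: 0.76507 → 0.81613  (Δp = +0.05106)
p: 0.81613 → 0.83393  (Δp = +0.01780)
p: 0.83393 → 0.83905  (Δp = +0.00512)
p: 0.83905 → 0.84042  (Δp = +0.00137)

0.8404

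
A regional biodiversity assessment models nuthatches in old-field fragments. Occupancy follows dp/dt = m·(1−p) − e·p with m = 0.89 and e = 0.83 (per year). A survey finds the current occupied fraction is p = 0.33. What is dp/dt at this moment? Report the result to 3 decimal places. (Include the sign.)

0.322

Colonization term: m·(1−p) = 0.89×0.6700 = 0.59630.
Extinction term: e·p = 0.27390.
dp/dt = 0.59630 − 0.27390 = 0.32240.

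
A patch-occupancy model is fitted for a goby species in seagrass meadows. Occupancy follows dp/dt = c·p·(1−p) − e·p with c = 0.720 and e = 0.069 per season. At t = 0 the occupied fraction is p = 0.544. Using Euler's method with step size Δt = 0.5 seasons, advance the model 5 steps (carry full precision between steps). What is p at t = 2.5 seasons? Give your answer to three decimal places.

0.814

Update rule: p ← p + [c·p·(1−p) − e·p]·Δt with Δt = 0.5.
step 1: Δp = +0.07054, p = 0.61454
step 2: Δp = +0.06408, p = 0.67861
step 3: Δp = +0.05510, p = 0.73371
step 4: Δp = +0.04502, p = 0.77874
step 5: Δp = +0.03516, p = 0.81390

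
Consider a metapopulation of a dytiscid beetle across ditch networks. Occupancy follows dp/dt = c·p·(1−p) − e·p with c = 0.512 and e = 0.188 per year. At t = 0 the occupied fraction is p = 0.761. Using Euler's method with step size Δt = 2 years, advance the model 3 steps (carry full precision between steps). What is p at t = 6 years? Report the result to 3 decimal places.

0.636

Update rule: p ← p + [c·p·(1−p) − e·p]·Δt with Δt = 2.
  1  |  dp/dt·Δt = -0.099892  |  p_1 = 0.661108
  2  |  dp/dt·Δt = -0.019155  |  p_2 = 0.641953
  3  |  dp/dt·Δt = -0.006008  |  p_3 = 0.635944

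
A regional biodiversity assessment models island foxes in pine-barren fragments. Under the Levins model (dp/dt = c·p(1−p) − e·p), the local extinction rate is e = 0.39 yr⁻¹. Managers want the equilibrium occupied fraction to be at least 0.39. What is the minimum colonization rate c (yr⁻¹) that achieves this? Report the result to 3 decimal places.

p* = 1 − e/c ≥ 0.39 requires e/c ≤ 0.6100, i.e. c ≥ e/0.6100.
c_min = 0.39/0.6100 = 0.6393.

0.639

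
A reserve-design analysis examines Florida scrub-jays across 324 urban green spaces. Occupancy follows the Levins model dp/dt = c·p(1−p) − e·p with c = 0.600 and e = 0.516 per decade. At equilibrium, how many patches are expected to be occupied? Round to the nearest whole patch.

45

p* = 1 − e/c = 1 − 0.516/0.600 = 0.1400.
Expected occupied patches = N × p* = 324 × 0.1400 = 45.36 ≈ 45.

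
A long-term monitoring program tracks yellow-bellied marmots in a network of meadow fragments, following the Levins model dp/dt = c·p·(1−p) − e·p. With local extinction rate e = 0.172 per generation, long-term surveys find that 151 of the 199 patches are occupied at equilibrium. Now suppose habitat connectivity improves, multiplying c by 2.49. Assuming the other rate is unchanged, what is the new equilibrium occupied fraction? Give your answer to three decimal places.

Observed p* = 151/199 = 0.75879.
Balance c(1−p*) = e gives c = e/(1 − 0.75879) = 0.172/0.24121 = 0.71307.
New p* = 1 − e/c = 1 − 0.17200/1.77554 = 0.90313.

0.903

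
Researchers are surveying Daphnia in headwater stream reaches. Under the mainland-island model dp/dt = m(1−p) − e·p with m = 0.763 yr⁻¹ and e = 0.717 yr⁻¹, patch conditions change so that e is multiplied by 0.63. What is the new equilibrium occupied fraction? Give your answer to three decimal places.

0.628

Before: p* = 0.763/(0.763+0.717) = 0.5155.
After: m = 0.763, e = 0.45171; p* = 0.763/1.2147 = 0.6281.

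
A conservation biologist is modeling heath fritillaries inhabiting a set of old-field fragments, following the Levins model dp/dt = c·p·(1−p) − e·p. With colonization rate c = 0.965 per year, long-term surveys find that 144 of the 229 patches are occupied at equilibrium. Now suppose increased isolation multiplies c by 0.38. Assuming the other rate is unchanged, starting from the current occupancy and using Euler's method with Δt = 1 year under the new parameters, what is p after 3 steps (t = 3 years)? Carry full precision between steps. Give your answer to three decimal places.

0.349

Observed p* = 144/229 = 0.62882.
Balance c(1−p*) = e gives e = 0.965×(1 − 0.62882) = 0.35819.
Starting from p₀ = 0.62882; update p ← p + (dp/dt)·Δt with the new parameters.
  1  |  dp/dt·Δt = -0.139646  |  p_1 = 0.489175
  2  |  dp/dt·Δt = -0.083584  |  p_2 = 0.405590
  3  |  dp/dt·Δt = -0.056871  |  p_3 = 0.348719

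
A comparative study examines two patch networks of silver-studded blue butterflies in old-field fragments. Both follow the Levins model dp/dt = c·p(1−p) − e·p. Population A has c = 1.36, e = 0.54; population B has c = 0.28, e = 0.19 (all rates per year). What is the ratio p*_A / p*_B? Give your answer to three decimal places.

1.876

A: p*_A = 1 − 0.54/1.36 = 0.6029.
B: p*_B = 1 − 0.19/0.28 = 0.3214.
p*_A / p*_B = 0.6029/0.3214 = 1.8758.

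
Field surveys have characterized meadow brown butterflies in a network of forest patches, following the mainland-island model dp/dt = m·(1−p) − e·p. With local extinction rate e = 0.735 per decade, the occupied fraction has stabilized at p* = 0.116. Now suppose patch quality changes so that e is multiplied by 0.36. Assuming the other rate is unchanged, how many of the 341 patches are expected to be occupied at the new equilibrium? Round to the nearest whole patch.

Balance m(1−p*) = e·p* gives m = e·p*/(1−p*) = 0.735×0.11600/0.88400 = 0.09645.
New p* = m/(m+e) = 0.09645/(0.09645+0.26460) = 0.26714.
Expected occupied = 341 × 0.26714 = 91.09 ≈ 91.

91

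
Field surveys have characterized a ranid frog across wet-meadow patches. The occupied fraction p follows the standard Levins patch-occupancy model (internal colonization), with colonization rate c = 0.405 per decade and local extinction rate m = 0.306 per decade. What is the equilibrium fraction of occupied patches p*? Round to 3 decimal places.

0.244

Setting dp/dt = 0 and dividing through by p* gives c·(1−p*) = m.
So p* = 1 − m/c = 1 − 0.306/0.405 = 1 − 0.7556 = 0.2444.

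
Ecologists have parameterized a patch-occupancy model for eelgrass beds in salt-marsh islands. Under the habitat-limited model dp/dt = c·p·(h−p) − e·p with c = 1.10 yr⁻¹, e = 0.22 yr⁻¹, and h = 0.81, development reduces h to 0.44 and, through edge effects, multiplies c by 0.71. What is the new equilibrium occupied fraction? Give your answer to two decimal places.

0.16

Before: p* = h − e/c = 0.81 − 0.22/1.10 = 0.81 − 0.2000 = 0.6100.
After: c = 0.781, e = 0.22, h = 0.44; p* = 0.44 − 0.22/0.781 = 0.1583.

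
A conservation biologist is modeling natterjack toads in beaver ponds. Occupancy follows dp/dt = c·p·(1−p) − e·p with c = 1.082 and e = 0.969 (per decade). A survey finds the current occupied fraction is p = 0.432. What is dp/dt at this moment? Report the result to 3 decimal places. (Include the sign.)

-0.153

Colonization term: c·p·(1−p) = 1.082×0.432×0.5680 = 0.26550.
Extinction term: e·p = 0.41861.
dp/dt = 0.26550 − 0.41861 = -0.15311.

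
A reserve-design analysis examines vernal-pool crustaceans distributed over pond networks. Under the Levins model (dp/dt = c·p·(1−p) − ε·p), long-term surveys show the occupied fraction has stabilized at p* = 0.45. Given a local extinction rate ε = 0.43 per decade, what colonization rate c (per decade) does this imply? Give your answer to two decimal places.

At equilibrium c(1−p*) = ε, so c = ε/(1−p*).
c = 0.43/(1 − 0.45) = 0.43/0.5500 = 0.7818.

0.78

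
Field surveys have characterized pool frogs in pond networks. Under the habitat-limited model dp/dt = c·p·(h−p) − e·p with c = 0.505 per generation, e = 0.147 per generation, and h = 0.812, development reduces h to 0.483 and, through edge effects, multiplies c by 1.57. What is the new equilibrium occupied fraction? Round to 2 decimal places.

Before: p* = h − e/c = 0.812 − 0.147/0.505 = 0.812 − 0.2911 = 0.5209.
After: c = 0.79285, e = 0.147, h = 0.483; p* = 0.483 − 0.147/0.79285 = 0.2976.

0.30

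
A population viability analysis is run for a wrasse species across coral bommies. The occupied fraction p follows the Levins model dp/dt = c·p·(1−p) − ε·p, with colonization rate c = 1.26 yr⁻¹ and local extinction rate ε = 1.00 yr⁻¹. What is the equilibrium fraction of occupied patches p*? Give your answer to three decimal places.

0.206

Setting dp/dt = 0 and dividing through by p* gives c·(1−p*) = ε.
So p* = 1 − ε/c = 1 − 1.00/1.26 = 1 − 0.7937 = 0.2063.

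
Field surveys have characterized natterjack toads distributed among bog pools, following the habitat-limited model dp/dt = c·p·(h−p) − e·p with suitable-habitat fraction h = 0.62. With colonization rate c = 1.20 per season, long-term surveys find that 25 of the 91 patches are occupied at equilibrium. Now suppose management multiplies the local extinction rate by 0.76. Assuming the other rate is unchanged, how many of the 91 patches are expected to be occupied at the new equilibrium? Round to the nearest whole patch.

33

Observed p* = 25/91 = 0.27473.
Balance c(h−p*) = e gives e = 1.20×(0.62 − 0.27473) = 0.41432.
New p* = 0.62 − e/c = 0.62 − 0.31488/1.20000 = 0.35760.
Expected occupied = 91 × 0.35760 = 32.54 ≈ 33.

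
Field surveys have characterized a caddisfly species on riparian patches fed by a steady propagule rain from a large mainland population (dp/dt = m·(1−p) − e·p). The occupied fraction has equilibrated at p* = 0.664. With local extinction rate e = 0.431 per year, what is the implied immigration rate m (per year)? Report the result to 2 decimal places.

At equilibrium m(1−p*) = e·p*, so m = e·p*/(1−p*).
m = 0.431 × 0.664 / 0.3360 = 0.2862/0.3360 = 0.8517.

0.85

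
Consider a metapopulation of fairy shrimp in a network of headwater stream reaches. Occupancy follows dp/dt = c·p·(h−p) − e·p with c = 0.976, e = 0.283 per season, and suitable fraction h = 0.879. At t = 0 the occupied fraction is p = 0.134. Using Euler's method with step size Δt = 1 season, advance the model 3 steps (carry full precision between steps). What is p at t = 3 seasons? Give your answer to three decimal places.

Update rule: p ← p + [c·p·(h−p) − e·p]·Δt with Δt = 1.
step 1: Δp = +0.05951, p = 0.19351
step 2: Δp = +0.07470, p = 0.26821
step 3: Δp = +0.08399, p = 0.35220

0.352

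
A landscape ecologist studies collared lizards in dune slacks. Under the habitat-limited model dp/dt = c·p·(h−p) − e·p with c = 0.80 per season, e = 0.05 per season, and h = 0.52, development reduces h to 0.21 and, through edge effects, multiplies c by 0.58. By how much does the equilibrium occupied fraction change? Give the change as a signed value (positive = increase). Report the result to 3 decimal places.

Before: p* = h − e/c = 0.52 − 0.05/0.80 = 0.52 − 0.0625 = 0.4575.
After: c = 0.464, e = 0.05, h = 0.21; p* = 0.21 − 0.05/0.464 = 0.1022.
Δp* = 0.1022 − 0.4575 = -0.3553.

-0.355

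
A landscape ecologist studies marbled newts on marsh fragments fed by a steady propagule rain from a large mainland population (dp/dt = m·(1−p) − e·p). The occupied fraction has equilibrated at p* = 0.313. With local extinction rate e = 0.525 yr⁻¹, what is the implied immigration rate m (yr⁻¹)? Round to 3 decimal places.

0.239

At equilibrium m(1−p*) = e·p*, so m = e·p*/(1−p*).
m = 0.525 × 0.313 / 0.6870 = 0.1643/0.6870 = 0.2392.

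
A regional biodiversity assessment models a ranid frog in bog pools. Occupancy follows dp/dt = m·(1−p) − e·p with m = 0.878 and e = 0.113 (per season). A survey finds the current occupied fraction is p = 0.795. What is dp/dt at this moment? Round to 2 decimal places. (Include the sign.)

Colonization term: m·(1−p) = 0.878×0.2050 = 0.17999.
Extinction term: e·p = 0.08984.
dp/dt = 0.17999 − 0.08984 = 0.09015.

0.09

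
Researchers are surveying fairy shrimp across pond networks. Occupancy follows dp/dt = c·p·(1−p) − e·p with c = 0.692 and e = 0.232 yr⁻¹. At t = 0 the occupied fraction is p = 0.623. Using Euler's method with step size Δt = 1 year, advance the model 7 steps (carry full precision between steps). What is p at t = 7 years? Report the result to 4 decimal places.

Update rule: p ← p + [c·p·(1−p) − e·p]·Δt with Δt = 1.
step 1: Δp = +0.01799, p = 0.64099
step 2: Δp = +0.01053, p = 0.65153
step 3: Δp = +0.00596, p = 0.65748
step 4: Δp = +0.00330, p = 0.66079
step 5: Δp = +0.00181, p = 0.66259
step 6: Δp = +0.00098, p = 0.66358
step 7: Δp = +0.00053, p = 0.66411

0.6641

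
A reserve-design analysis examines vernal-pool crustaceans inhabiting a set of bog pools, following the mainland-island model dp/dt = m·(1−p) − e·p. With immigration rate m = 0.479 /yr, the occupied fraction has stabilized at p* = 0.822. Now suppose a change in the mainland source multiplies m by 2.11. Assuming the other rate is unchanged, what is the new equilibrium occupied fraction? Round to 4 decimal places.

0.9069

Balance m(1−p*) = e·p* gives e = m(1−p*)/p* = 0.479×0.17800/0.82200 = 0.10373.
New p* = m/(m+e) = 1.01069/(1.01069+0.10373) = 0.90692.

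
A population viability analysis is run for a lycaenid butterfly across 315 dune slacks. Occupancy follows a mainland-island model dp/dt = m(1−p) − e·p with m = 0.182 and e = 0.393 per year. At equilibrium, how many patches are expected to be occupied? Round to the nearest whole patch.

100

p* = m/(m+e) = 0.182/0.5750 = 0.3165.
Expected occupied patches = N × p* = 315 × 0.3165 = 99.70 ≈ 100.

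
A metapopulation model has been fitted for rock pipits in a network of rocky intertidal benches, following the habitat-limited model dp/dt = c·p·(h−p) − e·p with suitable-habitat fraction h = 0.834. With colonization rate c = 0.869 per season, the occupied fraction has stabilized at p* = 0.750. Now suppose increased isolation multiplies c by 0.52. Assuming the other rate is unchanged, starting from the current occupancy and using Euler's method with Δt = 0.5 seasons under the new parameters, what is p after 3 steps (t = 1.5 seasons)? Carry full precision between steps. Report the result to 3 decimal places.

0.717

Balance c(h−p*) = e gives e = 0.869×(0.834 − 0.75000) = 0.07300.
Starting from p₀ = 0.75000; update p ← p + (dp/dt)·Δt with the new parameters.
  1  |  dp/dt·Δt = -0.013139  |  p_1 = 0.736861
  2  |  dp/dt·Δt = -0.010722  |  p_2 = 0.726139
  3  |  dp/dt·Δt = -0.008807  |  p_3 = 0.717333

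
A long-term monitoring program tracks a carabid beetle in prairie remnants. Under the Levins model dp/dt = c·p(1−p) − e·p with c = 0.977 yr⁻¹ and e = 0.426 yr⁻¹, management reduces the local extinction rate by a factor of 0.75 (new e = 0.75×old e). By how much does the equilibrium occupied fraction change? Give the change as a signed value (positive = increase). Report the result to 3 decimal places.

Before: p* = 1 − 0.426/0.977 = 0.5640.
After the change, c = 0.977, e = 0.3195, so p* = 1 − 0.3195/0.977 = 0.6730.
Δp* = 0.6730 − 0.5640 = +0.1090.

0.109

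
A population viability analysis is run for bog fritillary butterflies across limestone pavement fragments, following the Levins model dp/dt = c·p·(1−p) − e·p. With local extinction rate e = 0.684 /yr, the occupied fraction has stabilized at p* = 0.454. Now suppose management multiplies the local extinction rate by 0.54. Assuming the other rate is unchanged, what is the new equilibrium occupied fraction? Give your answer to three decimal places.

Balance c(1−p*) = e gives c = e/(1 − 0.45400) = 0.684/0.54600 = 1.25275.
New p* = 1 − e/c = 1 − 0.36936/1.25275 = 0.70516.

0.705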